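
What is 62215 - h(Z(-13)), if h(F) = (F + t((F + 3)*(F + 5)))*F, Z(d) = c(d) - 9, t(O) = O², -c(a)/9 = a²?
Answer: 8296772698827565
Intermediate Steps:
c(a) = -9*a²
Z(d) = -9 - 9*d² (Z(d) = -9*d² - 9 = -9 - 9*d²)
h(F) = F*(F + (3 + F)²*(5 + F)²) (h(F) = (F + ((F + 3)*(F + 5))²)*F = (F + ((3 + F)*(5 + F))²)*F = (F + (3 + F)²*(5 + F)²)*F = F*(F + (3 + F)²*(5 + F)²))
62215 - h(Z(-13)) = 62215 - (-9 - 9*(-13)²)*((-9 - 9*(-13)²) + (15 + (-9 - 9*(-13)²)² + 8*(-9 - 9*(-13)²))²) = 62215 - (-9 - 9*169)*((-9 - 9*169) + (15 + (-9 - 9*169)² + 8*(-9 - 9*169))²) = 62215 - (-9 - 1521)*((-9 - 1521) + (15 + (-9 - 1521)² + 8*(-9 - 1521))²) = 62215 - (-1530)*(-1530 + (15 + (-1530)² + 8*(-1530))²) = 62215 - (-1530)*(-1530 + (15 + 2340900 - 12240)²) = 62215 - (-1530)*(-1530 + 2328675²) = 62215 - (-1530)*(-1530 + 5422727255625) = 62215 - (-1530)*5422727254095 = 62215 - 1*(-8296772698765350) = 62215 + 8296772698765350 = 8296772698827565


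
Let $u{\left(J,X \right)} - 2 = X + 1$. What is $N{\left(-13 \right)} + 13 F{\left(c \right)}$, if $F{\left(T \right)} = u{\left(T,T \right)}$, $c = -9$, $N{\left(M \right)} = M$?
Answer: $-91$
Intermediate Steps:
$u{\left(J,X \right)} = 3 + X$ ($u{\left(J,X \right)} = 2 + \left(X + 1\right) = 2 + \left(1 + X\right) = 3 + X$)
$F{\left(T \right)} = 3 + T$
$N{\left(-13 \right)} + 13 F{\left(c \right)} = -13 + 13 \left(3 - 9\right) = -13 + 13 \left(-6\right) = -13 - 78 = -91$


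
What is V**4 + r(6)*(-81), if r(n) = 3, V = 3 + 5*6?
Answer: 1185678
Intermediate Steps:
V = 33 (V = 3 + 30 = 33)
V**4 + r(6)*(-81) = 33**4 + 3*(-81) = 1185921 - 243 = 1185678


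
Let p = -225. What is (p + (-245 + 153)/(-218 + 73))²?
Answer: 1058396089/21025 ≈ 50340.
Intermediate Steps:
(p + (-245 + 153)/(-218 + 73))² = (-225 + (-245 + 153)/(-218 + 73))² = (-225 - 92/(-145))² = (-225 - 92*(-1/145))² = (-225 + 92/145)² = (-32533/145)² = 1058396089/21025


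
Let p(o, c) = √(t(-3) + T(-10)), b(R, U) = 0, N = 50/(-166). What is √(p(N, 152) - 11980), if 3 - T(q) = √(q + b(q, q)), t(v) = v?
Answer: √(-11980 + 10^(¼)*√(-I)) ≈ 0.0057 - 109.45*I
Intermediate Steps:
N = -25/83 (N = 50*(-1/166) = -25/83 ≈ -0.30120)
T(q) = 3 - √q (T(q) = 3 - √(q + 0) = 3 - √q)
p(o, c) = 10^(¼)*√(-I) (p(o, c) = √(-3 + (3 - √(-10))) = √(-3 + (3 - I*√10)) = √(-I*√10) = 10^(¼)*√(-I))
√(p(N, 152) - 11980) = √(10^(¼)*√(-I) - 11980) = √(-11980 + 10^(¼)*√(-I))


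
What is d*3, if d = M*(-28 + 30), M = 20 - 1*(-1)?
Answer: 126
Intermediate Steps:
M = 21 (M = 20 + 1 = 21)
d = 42 (d = 21*(-28 + 30) = 21*2 = 42)
d*3 = 42*3 = 126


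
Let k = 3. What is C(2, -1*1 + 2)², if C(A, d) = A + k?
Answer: 25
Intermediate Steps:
C(A, d) = 3 + A (C(A, d) = A + 3 = 3 + A)
C(2, -1*1 + 2)² = (3 + 2)² = 5² = 25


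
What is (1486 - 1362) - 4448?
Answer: -4324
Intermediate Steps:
(1486 - 1362) - 4448 = 124 - 4448 = -4324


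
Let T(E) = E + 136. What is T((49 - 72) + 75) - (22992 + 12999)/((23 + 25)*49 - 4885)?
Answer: 512195/2533 ≈ 202.21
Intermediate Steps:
T(E) = 136 + E
T((49 - 72) + 75) - (22992 + 12999)/((23 + 25)*49 - 4885) = (136 + ((49 - 72) + 75)) - (22992 + 12999)/((23 + 25)*49 - 4885) = (136 + (-23 + 75)) - 35991/(48*49 - 4885) = (136 + 52) - 35991/(2352 - 4885) = 188 - 35991/(-2533) = 188 - 35991*(-1)/2533 = 188 - 1*(-35991/2533) = 188 + 35991/2533 = 512195/2533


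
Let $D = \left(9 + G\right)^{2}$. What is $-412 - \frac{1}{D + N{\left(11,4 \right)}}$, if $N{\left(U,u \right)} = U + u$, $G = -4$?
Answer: $- \frac{16481}{40} \approx -412.02$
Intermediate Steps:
$D = 25$ ($D = \left(9 - 4\right)^{2} = 5^{2} = 25$)
$-412 - \frac{1}{D + N{\left(11,4 \right)}} = -412 - \frac{1}{25 + \left(11 + 4\right)} = -412 - \frac{1}{25 + 15} = -412 - \frac{1}{40} = - \frac{16481}{40}$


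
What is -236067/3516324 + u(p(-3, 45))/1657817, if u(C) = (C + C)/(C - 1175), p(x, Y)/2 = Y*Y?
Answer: -2143085122429/31923023621020 ≈ -0.067133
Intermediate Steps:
p(x, Y) = 2*Y² (p(x, Y) = 2*(Y*Y) = 2*Y²)
u(C) = 2*C/(-1175 + C) (u(C) = (2*C)/(-1175 + C) = 2*C/(-1175 + C))
-236067/3516324 + u(p(-3, 45))/1657817 = -236067/3516324 + (2*(2*45²)/(-1175 + 2*45²))/1657817 = -236067*1/3516324 + (2*(2*2025)/(-1175 + 2*2025))*(1/1657817) = -78689/1172108 + (2*4050/(-1175 + 4050))*(1/1657817) = -78689/1172108 + (2*4050/2875)*(1/1657817) = -78689/1172108 + (2*4050*(1/2875))*(1/1657817) = -78689/1172108 + (324/115)*(1/1657817) = -78689/1172108 + 324/190648955 = -2143085122429/31923023621020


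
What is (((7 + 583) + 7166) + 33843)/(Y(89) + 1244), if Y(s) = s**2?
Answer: 41599/9165 ≈ 4.5389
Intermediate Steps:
(((7 + 583) + 7166) + 33843)/(Y(89) + 1244) = (((7 + 583) + 7166) + 33843)/(89**2 + 1244) = ((590 + 7166) + 33843)/(7921 + 1244) = (7756 + 33843)/9165 = 41599*(1/9165) = 41599/9165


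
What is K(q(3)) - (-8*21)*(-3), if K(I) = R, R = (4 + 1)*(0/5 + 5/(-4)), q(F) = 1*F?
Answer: -2041/4 ≈ -510.25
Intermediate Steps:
q(F) = F
R = -25/4 (R = 5*(0*(⅕) + 5*(-¼)) = 5*(0 - 5/4) = 5*(-5/4) = -25/4 ≈ -6.2500)
K(I) = -25/4
K(q(3)) - (-8*21)*(-3) = -25/4 - (-8*21)*(-3) = -25/4 - (-168)*(-3) = -25/4 - 1*504 = -25/4 - 504 = -2041/4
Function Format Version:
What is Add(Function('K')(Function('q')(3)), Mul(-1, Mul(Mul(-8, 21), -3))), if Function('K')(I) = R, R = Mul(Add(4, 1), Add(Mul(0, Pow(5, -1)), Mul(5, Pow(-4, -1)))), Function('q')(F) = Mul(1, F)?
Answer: Rational(-2041, 4) ≈ -510.25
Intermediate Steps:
Function('q')(F) = F
R = Rational(-25, 4) (R = Mul(5, Add(Mul(0, Rational(1, 5)), Mul(5, Rational(-1, 4)))) = Mul(5, Add(0, Rational(-5, 4))) = Mul(5, Rational(-5, 4)) = Rational(-25, 4) ≈ -6.2500)
Function('K')(I) = Rational(-25, 4)
Add(Function('K')(Function('q')(3)), Mul(-1, Mul(Mul(-8, 21), -3))) = Add(Rational(-25, 4), Mul(-1, Mul(Mul(-8, 21), -3))) = Add(Rational(-25, 4), Mul(-1, Mul(-168, -3))) = Add(Rational(-25, 4), Mul(-1, 504)) = Add(Rational(-25, 4), -504) = Rational(-2041, 4)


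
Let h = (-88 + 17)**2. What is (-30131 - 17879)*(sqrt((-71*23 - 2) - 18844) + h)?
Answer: -242018410 - 48010*I*sqrt(20479) ≈ -2.4202e+8 - 6.8705e+6*I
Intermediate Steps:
h = 5041 (h = (-71)**2 = 5041)
(-30131 - 17879)*(sqrt((-71*23 - 2) - 18844) + h) = (-30131 - 17879)*(sqrt((-71*23 - 2) - 18844) + 5041) = -48010*(sqrt((-1633 - 2) - 18844) + 5041) = -48010*(sqrt(-1635 - 18844) + 5041) = -48010*(sqrt(-20479) + 5041) = -48010*(I*sqrt(20479) + 5041) = -48010*(5041 + I*sqrt(20479)) = -242018410 - 48010*I*sqrt(20479)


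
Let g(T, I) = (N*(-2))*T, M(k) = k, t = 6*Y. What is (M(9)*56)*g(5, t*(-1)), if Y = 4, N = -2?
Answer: 10080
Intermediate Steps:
t = 24 (t = 6*4 = 24)
g(T, I) = 4*T (g(T, I) = (-2*(-2))*T = 4*T)
(M(9)*56)*g(5, t*(-1)) = (9*56)*(4*5) = 504*20 = 10080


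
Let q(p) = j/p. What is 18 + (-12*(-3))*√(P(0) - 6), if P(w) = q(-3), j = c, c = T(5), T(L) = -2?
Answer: 18 + 48*I*√3 ≈ 18.0 + 83.138*I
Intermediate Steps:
c = -2
j = -2
q(p) = -2/p
P(w) = ⅔ (P(w) = -2/(-3) = -2*(-⅓) = ⅔)
18 + (-12*(-3))*√(P(0) - 6) = 18 + (-12*(-3))*√(⅔ - 6) = 18 + 36*√(-16/3) = 18 + 36*(4*I*√3/3) = 18 + 48*I*√3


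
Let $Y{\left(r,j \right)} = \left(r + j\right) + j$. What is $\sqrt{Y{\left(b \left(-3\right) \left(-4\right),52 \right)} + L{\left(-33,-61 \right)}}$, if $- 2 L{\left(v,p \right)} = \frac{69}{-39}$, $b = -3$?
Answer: $\frac{3 \sqrt{5174}}{26} \approx 8.2997$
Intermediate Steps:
$Y{\left(r,j \right)} = r + 2 j$ ($Y{\left(r,j \right)} = \left(j + r\right) + j = r + 2 j$)
$L{\left(v,p \right)} = \frac{23}{26}$ ($L{\left(v,p \right)} = - \frac{69 \frac{1}{-39}}{2} = - \frac{69 \left(- \frac{1}{39}\right)}{2} = \left(- \frac{1}{2}\right) \left(- \frac{23}{13}\right) = \frac{23}{26}$)
$\sqrt{Y{\left(b \left(-3\right) \left(-4\right),52 \right)} + L{\left(-33,-61 \right)}} = \sqrt{\left(\left(-3\right) \left(-3\right) \left(-4\right) + 2 \cdot 52\right) + \frac{23}{26}} = \sqrt{\left(9 \left(-4\right) + 104\right) + \frac{23}{26}} = \sqrt{\left(-36 + 104\right) + \frac{23}{26}} = \sqrt{68 + \frac{23}{26}} = \sqrt{\frac{1791}{26}} = \frac{3 \sqrt{5174}}{26}$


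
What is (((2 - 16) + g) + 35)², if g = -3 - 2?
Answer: 256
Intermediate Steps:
g = -5
(((2 - 16) + g) + 35)² = (((2 - 16) - 5) + 35)² = ((-14 - 5) + 35)² = (-19 + 35)² = 16² = 256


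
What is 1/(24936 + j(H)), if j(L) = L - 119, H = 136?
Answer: 1/24953 ≈ 4.0075e-5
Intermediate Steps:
j(L) = -119 + L
1/(24936 + j(H)) = 1/(24936 + (-119 + 136)) = 1/(24936 + 17) = 1/24953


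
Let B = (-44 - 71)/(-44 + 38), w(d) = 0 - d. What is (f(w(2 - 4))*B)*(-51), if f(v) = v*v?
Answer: -3910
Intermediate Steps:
w(d) = -d
f(v) = v²
B = 115/6 (B = -115/(-6) = -115*(-⅙) = 115/6 ≈ 19.167)
(f(w(2 - 4))*B)*(-51) = ((-(2 - 4))²*(115/6))*(-51) = ((-1*(-2))²*(115/6))*(-51) = (2²*(115/6))*(-51) = (4*(115/6))*(-51) = (230/3)*(-51) = -3910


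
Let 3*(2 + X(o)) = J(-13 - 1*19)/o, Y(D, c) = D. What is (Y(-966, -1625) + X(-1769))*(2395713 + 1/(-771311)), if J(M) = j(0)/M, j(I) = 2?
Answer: -75941424833741293865/32746779816 ≈ -2.3190e+9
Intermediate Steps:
J(M) = 2/M
X(o) = -2 - 1/(48*o) (X(o) = -2 + ((2/(-13 - 1*19))/o)/3 = -2 + ((2/(-13 - 19))/o)/3 = -2 + ((2/(-32))/o)/3 = -2 + ((2*(-1/32))/o)/3 = -2 + (-1/(16*o))/3 = -2 - 1/(48*o))
(Y(-966, -1625) + X(-1769))*(2395713 + 1/(-771311)) = (-966 + (-2 - 1/48/(-1769)))*(2395713 + 1/(-771311)) = (-966 + (-2 - 1/48*(-1/1769)))*(2395713 - 1/771311) = (-966 + (-2 + 1/84912))*(1847839789742/771311) = (-966 - 169823/84912)*(1847839789742/771311) = -82194815/84912*1847839789742/771311 = -75941424833741293865/32746779816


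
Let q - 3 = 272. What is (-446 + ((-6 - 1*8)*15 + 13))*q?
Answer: -176825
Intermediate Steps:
q = 275 (q = 3 + 272 = 275)
(-446 + ((-6 - 1*8)*15 + 13))*q = (-446 + ((-6 - 1*8)*15 + 13))*275 = (-446 + ((-6 - 8)*15 + 13))*275 = (-446 + (-14*15 + 13))*275 = (-446 + (-210 + 13))*275 = (-446 - 197)*275 = -643*275 = -176825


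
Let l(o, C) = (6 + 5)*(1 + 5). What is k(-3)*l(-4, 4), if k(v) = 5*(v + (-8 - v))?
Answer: -2640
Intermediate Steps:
l(o, C) = 66 (l(o, C) = 11*6 = 66)
k(v) = -40 (k(v) = 5*(-8) = -40)
k(-3)*l(-4, 4) = -40*66 = -2640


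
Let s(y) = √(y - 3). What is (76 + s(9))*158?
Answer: 12008 + 158*√6 ≈ 12395.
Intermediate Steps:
s(y) = √(-3 + y)
(76 + s(9))*158 = (76 + √(-3 + 9))*158 = (76 + √6)*158 = 12008 + 158*√6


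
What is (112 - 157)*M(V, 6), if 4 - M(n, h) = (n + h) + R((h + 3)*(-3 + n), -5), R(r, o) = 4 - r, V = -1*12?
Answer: 5805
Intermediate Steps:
V = -12
M(n, h) = -h - n + (-3 + n)*(3 + h) (M(n, h) = 4 - ((n + h) + (4 - (h + 3)*(-3 + n))) = 4 - ((h + n) + (4 - (3 + h)*(-3 + n))) = 4 - ((h + n) + (4 - (-3 + n)*(3 + h))) = 4 - (4 + h + n - (-3 + n)*(3 + h)) = 4 + (-4 - h - n + (-3 + n)*(3 + h)) = -h - n + (-3 + n)*(3 + h))
(112 - 157)*M(V, 6) = (112 - 157)*(-9 - 4*6 + 2*(-12) + 6*(-12)) = -45*(-9 - 24 - 24 - 72) = -45*(-129) = 5805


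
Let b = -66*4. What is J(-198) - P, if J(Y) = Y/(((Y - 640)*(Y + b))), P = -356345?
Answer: 2090319767/5866 ≈ 3.5635e+5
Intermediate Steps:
b = -264
J(Y) = Y/((-640 + Y)*(-264 + Y)) (J(Y) = Y/(((Y - 640)*(Y - 264))) = Y/(((-640 + Y)*(-264 + Y))) = Y*(1/((-640 + Y)*(-264 + Y))) = Y/((-640 + Y)*(-264 + Y)))
J(-198) - P = -198/(168960 + (-198)**2 - 904*(-198)) - 1*(-356345) = -198/(168960 + 39204 + 178992) + 356345 = -198/387156 + 356345 = -198*1/387156 + 356345 = -3/5866 + 356345 = 2090319767/5866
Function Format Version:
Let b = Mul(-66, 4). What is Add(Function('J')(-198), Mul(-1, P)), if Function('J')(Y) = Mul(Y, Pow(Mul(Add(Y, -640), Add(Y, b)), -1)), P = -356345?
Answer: Rational(2090319767, 5866) ≈ 3.5635e+5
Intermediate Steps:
b = -264
Function('J')(Y) = Mul(Y, Pow(Add(-640, Y), -1), Pow(Add(-264, Y), -1)) (Function('J')(Y) = Mul(Y, Pow(Mul(Add(Y, -640), Add(Y, -264)), -1)) = Mul(Y, Pow(Mul(Add(-640, Y), Add(-264, Y)), -1)) = Mul(Y, Mul(Pow(Add(-640, Y), -1), Pow(Add(-264, Y), -1))) = Mul(Y, Pow(Add(-640, Y), -1), Pow(Add(-264, Y), -1)))
Add(Function('J')(-198), Mul(-1, P)) = Add(Mul(-198, Pow(Add(168960, Pow(-198, 2), Mul(-904, -198)), -1)), Mul(-1, -356345)) = Add(Mul(-198, Pow(Add(168960, 39204, 178992), -1)), 356345) = Add(Mul(-198, Pow(387156, -1)), 356345) = Add(Mul(-198, Rational(1, 387156)), 356345) = Add(Rational(-3, 5866), 356345) = Rational(2090319767, 5866)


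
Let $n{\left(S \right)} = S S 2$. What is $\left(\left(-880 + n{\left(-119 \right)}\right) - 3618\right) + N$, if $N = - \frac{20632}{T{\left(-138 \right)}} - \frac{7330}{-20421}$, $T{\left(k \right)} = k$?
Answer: $\frac{11260117394}{469683} \approx 23974.0$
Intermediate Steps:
$n{\left(S \right)} = 2 S^{2}$ ($n{\left(S \right)} = S^{2} \cdot 2 = 2 S^{2}$)
$N = \frac{70389602}{469683}$ ($N = - \frac{20632}{-138} - \frac{7330}{-20421} = \left(-20632\right) \left(- \frac{1}{138}\right) - - \frac{7330}{20421} = \frac{10316}{69} + \frac{7330}{20421} = \frac{70389602}{469683} \approx 149.87$)
$\left(\left(-880 + n{\left(-119 \right)}\right) - 3618\right) + N = \left(\left(-880 + 2 \left(-119\right)^{2}\right) - 3618\right) + \frac{70389602}{469683} = \left(\left(-880 + 2 \cdot 14161\right) - 3618\right) + \frac{70389602}{469683} = \left(\left(-880 + 28322\right) - 3618\right) + \frac{70389602}{469683} = \left(27442 - 3618\right) + \frac{70389602}{469683} = 23824 + \frac{70389602}{469683} = \frac{11260117394}{469683}$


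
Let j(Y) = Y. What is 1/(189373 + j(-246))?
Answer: 1/189127 ≈ 5.2875e-6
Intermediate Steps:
1/(189373 + j(-246)) = 1/(189373 - 246) = 1/189127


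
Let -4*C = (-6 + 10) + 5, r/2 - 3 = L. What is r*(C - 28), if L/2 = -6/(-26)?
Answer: -5445/26 ≈ -209.42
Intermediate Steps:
L = 6/13 (L = 2*(-6/(-26)) = 2*(-6*(-1/26)) = 2*(3/13) = 6/13 ≈ 0.46154)
r = 90/13 (r = 6 + 2*(6/13) = 6 + 12/13 = 90/13 ≈ 6.9231)
C = -9/4 (C = -((-6 + 10) + 5)/4 = -(4 + 5)/4 = -¼*9 = -9/4 ≈ -2.2500)
r*(C - 28) = 90*(-9/4 - 28)/13 = (90/13)*(-121/4) = -5445/26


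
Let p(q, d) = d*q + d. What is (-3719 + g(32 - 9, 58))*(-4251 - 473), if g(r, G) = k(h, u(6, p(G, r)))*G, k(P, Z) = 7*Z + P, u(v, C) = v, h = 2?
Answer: 5512908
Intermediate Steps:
p(q, d) = d + d*q
k(P, Z) = P + 7*Z
g(r, G) = 44*G (g(r, G) = (2 + 7*6)*G = (2 + 42)*G = 44*G)
(-3719 + g(32 - 9, 58))*(-4251 - 473) = (-3719 + 44*58)*(-4251 - 473) = (-3719 + 2552)*(-4724) = -1167*(-4724) = 5512908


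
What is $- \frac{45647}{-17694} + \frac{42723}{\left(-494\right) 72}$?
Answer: $\frac{48201763}{34963344} \approx 1.3786$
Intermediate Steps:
$- \frac{45647}{-17694} + \frac{42723}{\left(-494\right) 72} = \left(-45647\right) \left(- \frac{1}{17694}\right) + \frac{42723}{-35568} = \frac{45647}{17694} + 42723 \left(- \frac{1}{35568}\right) = \frac{45647}{17694} - \frac{4747}{3952} = \frac{48201763}{34963344}$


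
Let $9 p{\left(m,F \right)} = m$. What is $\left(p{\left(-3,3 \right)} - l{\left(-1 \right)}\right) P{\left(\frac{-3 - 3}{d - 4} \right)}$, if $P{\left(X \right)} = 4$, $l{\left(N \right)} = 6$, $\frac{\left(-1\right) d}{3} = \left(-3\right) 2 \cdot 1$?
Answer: $- \frac{76}{3} \approx -25.333$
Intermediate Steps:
$d = 18$ ($d = - 3 \left(-3\right) 2 \cdot 1 = - 3 \left(\left(-6\right) 1\right) = \left(-3\right) \left(-6\right) = 18$)
$p{\left(m,F \right)} = \frac{m}{9}$
$\left(p{\left(-3,3 \right)} - l{\left(-1 \right)}\right) P{\left(\frac{-3 - 3}{d - 4} \right)} = \left(\frac{1}{9} \left(-3\right) - 6\right) 4 = \left(- \frac{1}{3} - 6\right) 4 = \left(- \frac{19}{3}\right) 4 = - \frac{76}{3}$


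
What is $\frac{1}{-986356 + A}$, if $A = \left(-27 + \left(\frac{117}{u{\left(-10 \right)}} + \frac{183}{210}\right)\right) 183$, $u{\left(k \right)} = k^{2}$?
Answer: $- \frac{700}{693646393} \approx -1.0092 \cdot 10^{-6}$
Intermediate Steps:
$A = - \frac{3197193}{700}$ ($A = \left(-27 + \left(\frac{117}{\left(-10\right)^{2}} + \frac{183}{210}\right)\right) 183 = \left(-27 + \left(\frac{117}{100} + 183 \cdot \frac{1}{210}\right)\right) 183 = \left(-27 + \left(117 \cdot \frac{1}{100} + \frac{61}{70}\right)\right) 183 = \left(-27 + \left(\frac{117}{100} + \frac{61}{70}\right)\right) 183 = \left(-27 + \frac{1429}{700}\right) 183 = \left(- \frac{17471}{700}\right) 183 = - \frac{3197193}{700} \approx -4567.4$)
$\frac{1}{-986356 + A} = \frac{1}{-986356 - \frac{3197193}{700}} = \frac{1}{- \frac{693646393}{700}} = - \frac{700}{693646393}$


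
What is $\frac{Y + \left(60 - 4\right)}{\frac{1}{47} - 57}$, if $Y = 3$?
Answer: $- \frac{2773}{2678} \approx -1.0355$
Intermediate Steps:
$\frac{Y + \left(60 - 4\right)}{\frac{1}{47} - 57} = \frac{3 + \left(60 - 4\right)}{\frac{1}{47} - 57} = \frac{3 + 56}{\frac{1}{47} - 57} = \frac{1}{- \frac{2678}{47}} \cdot 59 = \left(- \frac{47}{2678}\right) 59 = - \frac{2773}{2678}$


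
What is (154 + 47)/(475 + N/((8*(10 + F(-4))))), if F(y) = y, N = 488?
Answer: 1206/2911 ≈ 0.41429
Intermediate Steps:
(154 + 47)/(475 + N/((8*(10 + F(-4))))) = (154 + 47)/(475 + 488/((8*(10 - 4)))) = 201/(475 + 488/((8*6))) = 201/(475 + 488/48) = 201/(475 + 488*(1/48)) = 201/(475 + 61/6) = 201/(2911/6) = 201*(6/2911) = 1206/2911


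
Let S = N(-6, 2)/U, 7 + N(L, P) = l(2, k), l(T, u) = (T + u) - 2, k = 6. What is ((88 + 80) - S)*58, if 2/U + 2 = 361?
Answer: 20155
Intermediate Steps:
U = 2/359 (U = 2/(-2 + 361) = 2/359 ≈ 0.0055710)
l(T, u) = -2 + T + u
N(L, P) = -1 (N(L, P) = -7 + (-2 + 2 + 6) = -7 + 6 = -1)
S = -359/2 (S = -1/2/359 = -1*359/2 = -359/2 ≈ -179.50)
((88 + 80) - S)*58 = ((88 + 80) - 1*(-359/2))*58 = (168 + 359/2)*58 = (695/2)*58 = 20155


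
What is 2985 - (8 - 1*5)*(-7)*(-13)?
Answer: 2712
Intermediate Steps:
2985 - (8 - 1*5)*(-7)*(-13) = 2985 - (8 - 5)*(-7)*(-13) = 2985 - 3*(-7)*(-13) = 2985 - (-21)*(-13) = 2985 - 1*273 = 2985 - 273 = 2712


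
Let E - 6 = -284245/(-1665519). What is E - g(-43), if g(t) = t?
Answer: 81894676/1665519 ≈ 49.171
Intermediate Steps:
E = 10277359/1665519 (E = 6 - 284245/(-1665519) = 6 - 284245*(-1/1665519) = 6 + 284245/1665519 = 10277359/1665519 ≈ 6.1707)
E - g(-43) = 10277359/1665519 - 1*(-43) = 10277359/1665519 + 43 = 81894676/1665519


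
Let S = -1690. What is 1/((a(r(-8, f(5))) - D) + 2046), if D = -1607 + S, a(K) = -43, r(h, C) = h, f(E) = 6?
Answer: 1/5300 ≈ 0.00018868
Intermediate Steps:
D = -3297 (D = -1607 - 1690 = -3297)
1/((a(r(-8, f(5))) - D) + 2046) = 1/((-43 - 1*(-3297)) + 2046) = 1/((-43 + 3297) + 2046) = 1/(3254 + 2046) = 1/5300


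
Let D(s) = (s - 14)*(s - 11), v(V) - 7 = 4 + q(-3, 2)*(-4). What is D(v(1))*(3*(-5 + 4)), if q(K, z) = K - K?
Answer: 0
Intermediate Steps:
q(K, z) = 0
v(V) = 11 (v(V) = 7 + (4 + 0*(-4)) = 7 + (4 + 0) = 7 + 4 = 11)
D(s) = (-14 + s)*(-11 + s)
D(v(1))*(3*(-5 + 4)) = (154 + 11² - 25*11)*(3*(-5 + 4)) = (154 + 121 - 275)*(3*(-1)) = 0*(-3) = 0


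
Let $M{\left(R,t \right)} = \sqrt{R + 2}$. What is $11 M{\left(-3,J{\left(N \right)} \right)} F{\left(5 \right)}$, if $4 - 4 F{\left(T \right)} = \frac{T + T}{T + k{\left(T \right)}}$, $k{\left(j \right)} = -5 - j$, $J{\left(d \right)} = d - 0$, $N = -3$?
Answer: $\frac{33 i}{2} \approx 16.5 i$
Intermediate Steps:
$J{\left(d \right)} = d$ ($J{\left(d \right)} = d + 0 = d$)
$M{\left(R,t \right)} = \sqrt{2 + R}$
$F{\left(T \right)} = 1 + \frac{T}{10}$ ($F{\left(T \right)} = 1 - \frac{\left(T + T\right) \frac{1}{T - \left(5 + T\right)}}{4} = 1 - \frac{2 T \frac{1}{-5}}{4} = 1 - \frac{2 T \left(- \frac{1}{5}\right)}{4} = 1 - \frac{\left(- \frac{2}{5}\right) T}{4} = 1 + \frac{T}{10}$)
$11 M{\left(-3,J{\left(N \right)} \right)} F{\left(5 \right)} = 11 \sqrt{2 - 3} \left(1 + \frac{1}{10} \cdot 5\right) = 11 \sqrt{-1} \left(1 + \frac{1}{2}\right) = 11 i \frac{3}{2} = \frac{33 i}{2}$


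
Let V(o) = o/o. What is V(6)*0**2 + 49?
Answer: 49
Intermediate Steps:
V(o) = 1
V(6)*0**2 + 49 = 1*0**2 + 49 = 1*0 + 49 = 0 + 49 = 49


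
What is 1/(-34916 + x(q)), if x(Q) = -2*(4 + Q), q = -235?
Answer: -1/34454 ≈ -2.9024e-5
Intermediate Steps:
x(Q) = -8 - 2*Q
1/(-34916 + x(q)) = 1/(-34916 + (-8 - 2*(-235))) = 1/(-34916 + (-8 + 470)) = 1/(-34916 + 462) = 1/(-34454) = -1/34454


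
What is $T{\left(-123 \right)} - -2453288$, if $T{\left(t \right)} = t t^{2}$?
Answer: $592421$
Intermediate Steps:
$T{\left(t \right)} = t^{3}$
$T{\left(-123 \right)} - -2453288 = \left(-123\right)^{3} - -2453288 = -1860867 + 2453288 = 592421$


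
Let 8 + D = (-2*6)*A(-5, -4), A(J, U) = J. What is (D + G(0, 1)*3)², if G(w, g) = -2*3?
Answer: 1156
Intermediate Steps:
G(w, g) = -6
D = 52 (D = -8 - 2*6*(-5) = -8 - 12*(-5) = -8 + 60 = 52)
(D + G(0, 1)*3)² = (52 - 6*3)² = (52 - 18)² = 34² = 1156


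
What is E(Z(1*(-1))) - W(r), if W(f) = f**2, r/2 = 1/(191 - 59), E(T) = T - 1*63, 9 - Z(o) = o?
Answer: -230869/4356 ≈ -53.000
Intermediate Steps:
Z(o) = 9 - o
E(T) = -63 + T (E(T) = T - 63 = -63 + T)
r = 1/66 (r = 2/(191 - 59) = 2/132 = 2*(1/132) = 1/66 ≈ 0.015152)
E(Z(1*(-1))) - W(r) = (-63 + (9 - (-1))) - (1/66)**2 = (-63 + (9 - 1*(-1))) - 1*1/4356 = (-63 + (9 + 1)) - 1/4356 = (-63 + 10) - 1/4356 = -53 - 1/4356 = -230869/4356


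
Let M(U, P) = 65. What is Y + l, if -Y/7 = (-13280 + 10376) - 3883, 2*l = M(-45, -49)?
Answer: 95083/2 ≈ 47542.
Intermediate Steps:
l = 65/2 (l = (½)*65 = 65/2 ≈ 32.500)
Y = 47509 (Y = -7*((-13280 + 10376) - 3883) = -7*(-2904 - 3883) = -7*(-6787) = 47509)
Y + l = 47509 + 65/2 = 95083/2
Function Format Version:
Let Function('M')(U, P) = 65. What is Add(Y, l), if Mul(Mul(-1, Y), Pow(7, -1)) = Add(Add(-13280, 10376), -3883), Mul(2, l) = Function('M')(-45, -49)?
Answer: Rational(95083, 2) ≈ 47542.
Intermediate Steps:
l = Rational(65, 2) (l = Mul(Rational(1, 2), 65) = Rational(65, 2) ≈ 32.500)
Y = 47509 (Y = Mul(-7, Add(Add(-13280, 10376), -3883)) = Mul(-7, Add(-2904, -3883)) = Mul(-7, -6787) = 47509)
Add(Y, l) = Add(47509, Rational(65, 2)) = Rational(95083, 2)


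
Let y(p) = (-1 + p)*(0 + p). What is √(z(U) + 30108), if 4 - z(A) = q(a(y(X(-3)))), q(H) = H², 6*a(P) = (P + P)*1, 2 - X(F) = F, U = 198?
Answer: 4*√16913/3 ≈ 173.40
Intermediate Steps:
X(F) = 2 - F
y(p) = p*(-1 + p) (y(p) = (-1 + p)*p = p*(-1 + p))
a(P) = P/3 (a(P) = ((P + P)*1)/6 = ((2*P)*1)/6 = (2*P)/6 = P/3)
z(A) = -364/9 (z(A) = 4 - (((2 - 1*(-3))*(-1 + (2 - 1*(-3))))/3)² = 4 - (((2 + 3)*(-1 + (2 + 3)))/3)² = 4 - ((5*(-1 + 5))/3)² = 4 - ((5*4)/3)² = 4 - ((⅓)*20)² = 4 - (20/3)² = 4 - 1*400/9 = 4 - 400/9 = -364/9)
√(z(U) + 30108) = √(-364/9 + 30108) = √(270608/9) = 4*√16913/3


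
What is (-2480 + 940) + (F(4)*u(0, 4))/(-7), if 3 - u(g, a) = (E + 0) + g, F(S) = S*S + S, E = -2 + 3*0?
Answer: -10880/7 ≈ -1554.3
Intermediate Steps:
E = -2 (E = -2 + 0 = -2)
F(S) = S + S**2 (F(S) = S**2 + S = S + S**2)
u(g, a) = 5 - g (u(g, a) = 3 - ((-2 + 0) + g) = 3 - (-2 + g) = 3 + (2 - g) = 5 - g)
(-2480 + 940) + (F(4)*u(0, 4))/(-7) = (-2480 + 940) + ((4*(1 + 4))*(5 - 1*0))/(-7) = -1540 + ((4*5)*(5 + 0))*(-1/7) = -1540 + (20*5)*(-1/7) = -1540 + 100*(-1/7) = -1540 - 100/7 = -10880/7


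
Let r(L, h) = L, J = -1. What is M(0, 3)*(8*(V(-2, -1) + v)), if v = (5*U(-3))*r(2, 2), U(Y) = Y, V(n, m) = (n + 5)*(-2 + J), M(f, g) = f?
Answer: 0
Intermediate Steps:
V(n, m) = -15 - 3*n (V(n, m) = (n + 5)*(-2 - 1) = (5 + n)*(-3) = -15 - 3*n)
v = -30 (v = (5*(-3))*2 = -15*2 = -30)
M(0, 3)*(8*(V(-2, -1) + v)) = 0*(8*((-15 - 3*(-2)) - 30)) = 0*(8*((-15 + 6) - 30)) = 0*(8*(-9 - 30)) = 0*(8*(-39)) = 0*(-312) = 0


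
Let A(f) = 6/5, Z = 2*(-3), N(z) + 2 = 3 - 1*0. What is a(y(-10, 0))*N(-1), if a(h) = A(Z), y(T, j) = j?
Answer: 6/5 ≈ 1.2000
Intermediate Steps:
N(z) = 1 (N(z) = -2 + (3 - 1*0) = -2 + (3 + 0) = -2 + 3 = 1)
Z = -6
A(f) = 6/5 (A(f) = 6*(⅕) = 6/5)
a(h) = 6/5
a(y(-10, 0))*N(-1) = (6/5)*1 = 6/5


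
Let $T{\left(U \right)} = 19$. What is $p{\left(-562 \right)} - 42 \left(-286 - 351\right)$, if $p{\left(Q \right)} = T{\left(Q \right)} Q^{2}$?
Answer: $6027790$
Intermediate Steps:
$p{\left(Q \right)} = 19 Q^{2}$
$p{\left(-562 \right)} - 42 \left(-286 - 351\right) = 19 \left(-562\right)^{2} - 42 \left(-286 - 351\right) = 19 \cdot 315844 - -26754 = 6001036 + 26754 = 6027790$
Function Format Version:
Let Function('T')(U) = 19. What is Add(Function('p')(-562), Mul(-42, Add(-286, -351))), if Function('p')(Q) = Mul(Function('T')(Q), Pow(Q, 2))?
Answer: 6027790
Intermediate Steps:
Function('p')(Q) = Mul(19, Pow(Q, 2))
Add(Function('p')(-562), Mul(-42, Add(-286, -351))) = Add(Mul(19, Pow(-562, 2)), Mul(-42, Add(-286, -351))) = Add(Mul(19, 315844), Mul(-42, -637)) = Add(6001036, 26754) = 6027790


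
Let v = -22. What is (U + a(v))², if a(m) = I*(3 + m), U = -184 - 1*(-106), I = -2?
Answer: 1600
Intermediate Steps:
U = -78 (U = -184 + 106 = -78)
a(m) = -6 - 2*m (a(m) = -2*(3 + m) = -6 - 2*m)
(U + a(v))² = (-78 + (-6 - 2*(-22)))² = (-78 + (-6 + 44))² = (-78 + 38)² = (-40)² = 1600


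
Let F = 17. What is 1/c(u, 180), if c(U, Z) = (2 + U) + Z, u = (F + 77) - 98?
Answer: 1/178 ≈ 0.0056180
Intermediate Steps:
u = -4 (u = (17 + 77) - 98 = 94 - 98 = -4)
c(U, Z) = 2 + U + Z
1/c(u, 180) = 1/(2 - 4 + 180) = 1/178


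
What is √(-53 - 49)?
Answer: I*√102 ≈ 10.1*I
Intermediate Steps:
√(-53 - 49) = √(-102) = I*√102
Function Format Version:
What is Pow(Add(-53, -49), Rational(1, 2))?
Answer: Mul(I, Pow(102, Rational(1, 2))) ≈ Mul(10.100, I)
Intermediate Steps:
Pow(Add(-53, -49), Rational(1, 2)) = Pow(-102, Rational(1, 2)) = Mul(I, Pow(102, Rational(1, 2)))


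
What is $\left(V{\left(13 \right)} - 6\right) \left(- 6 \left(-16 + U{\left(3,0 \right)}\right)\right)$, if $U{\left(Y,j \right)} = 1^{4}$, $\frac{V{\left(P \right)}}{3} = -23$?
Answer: $-6750$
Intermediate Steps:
$V{\left(P \right)} = -69$ ($V{\left(P \right)} = 3 \left(-23\right) = -69$)
$U{\left(Y,j \right)} = 1$
$\left(V{\left(13 \right)} - 6\right) \left(- 6 \left(-16 + U{\left(3,0 \right)}\right)\right) = \left(-69 - 6\right) \left(- 6 \left(-16 + 1\right)\right) = - 75 \left(\left(-6\right) \left(-15\right)\right) = \left(-75\right) 90 = -6750$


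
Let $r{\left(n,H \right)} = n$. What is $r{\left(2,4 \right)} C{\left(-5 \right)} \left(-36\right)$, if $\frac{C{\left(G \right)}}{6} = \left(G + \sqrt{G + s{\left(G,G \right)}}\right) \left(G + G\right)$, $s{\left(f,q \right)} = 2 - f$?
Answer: $-21600 + 4320 \sqrt{2} \approx -15491.0$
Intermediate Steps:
$C{\left(G \right)} = 12 G \left(G + \sqrt{2}\right)$ ($C{\left(G \right)} = 6 \left(G + \sqrt{G - \left(-2 + G\right)}\right) \left(G + G\right) = 6 \left(G + \sqrt{2}\right) 2 G = 6 \cdot 2 G \left(G + \sqrt{2}\right) = 12 G \left(G + \sqrt{2}\right)$)
$r{\left(2,4 \right)} C{\left(-5 \right)} \left(-36\right) = 2 \cdot 12 \left(-5\right) \left(-5 + \sqrt{2}\right) \left(-36\right) = 2 \left(300 - 60 \sqrt{2}\right) \left(-36\right) = \left(600 - 120 \sqrt{2}\right) \left(-36\right) = -21600 + 4320 \sqrt{2}$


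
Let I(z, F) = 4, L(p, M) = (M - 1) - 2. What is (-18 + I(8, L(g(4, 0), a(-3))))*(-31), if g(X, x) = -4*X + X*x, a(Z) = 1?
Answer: 434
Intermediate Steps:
L(p, M) = -3 + M (L(p, M) = (-1 + M) - 2 = -3 + M)
(-18 + I(8, L(g(4, 0), a(-3))))*(-31) = (-18 + 4)*(-31) = -14*(-31) = 434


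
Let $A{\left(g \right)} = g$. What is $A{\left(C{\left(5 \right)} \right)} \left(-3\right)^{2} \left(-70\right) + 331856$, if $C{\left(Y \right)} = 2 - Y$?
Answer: $333746$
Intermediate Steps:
$A{\left(C{\left(5 \right)} \right)} \left(-3\right)^{2} \left(-70\right) + 331856 = \left(2 - 5\right) \left(-3\right)^{2} \left(-70\right) + 331856 = \left(2 - 5\right) 9 \left(-70\right) + 331856 = \left(-3\right) 9 \left(-70\right) + 331856 = \left(-27\right) \left(-70\right) + 331856 = 1890 + 331856 = 333746$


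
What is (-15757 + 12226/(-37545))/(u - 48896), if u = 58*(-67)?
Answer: 591608791/1981700190 ≈ 0.29854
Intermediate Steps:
u = -3886
(-15757 + 12226/(-37545))/(u - 48896) = (-15757 + 12226/(-37545))/(-3886 - 48896) = (-15757 + 12226*(-1/37545))/(-52782) = (-15757 - 12226/37545)*(-1/52782) = -591608791/37545*(-1/52782) = 591608791/1981700190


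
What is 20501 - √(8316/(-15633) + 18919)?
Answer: 20501 - √6342246147/579 ≈ 20363.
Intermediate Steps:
20501 - √(8316/(-15633) + 18919) = 20501 - √(8316*(-1/15633) + 18919) = 20501 - √(-308/579 + 18919) = 20501 - √(10953793/579) = 20501 - √6342246147/579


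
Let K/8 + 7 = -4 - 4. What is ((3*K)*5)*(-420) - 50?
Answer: 755950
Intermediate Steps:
K = -120 (K = -56 + 8*(-4 - 4) = -56 + 8*(-8) = -56 - 64 = -120)
((3*K)*5)*(-420) - 50 = ((3*(-120))*5)*(-420) - 50 = -360*5*(-420) - 50 = -1800*(-420) - 50 = 756000 - 50 = 755950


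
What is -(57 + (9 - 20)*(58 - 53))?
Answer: -2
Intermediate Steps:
-(57 + (9 - 20)*(58 - 53)) = -(57 - 11*5) = -(57 - 55) = -1*2 = -2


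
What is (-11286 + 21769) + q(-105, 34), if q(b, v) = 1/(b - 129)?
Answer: 2453021/234 ≈ 10483.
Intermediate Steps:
q(b, v) = 1/(-129 + b)
(-11286 + 21769) + q(-105, 34) = (-11286 + 21769) + 1/(-129 - 105) = 10483 + 1/(-234) = 10483 - 1/234 = 2453021/234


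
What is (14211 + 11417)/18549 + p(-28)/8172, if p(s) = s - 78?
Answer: 11525879/8421246 ≈ 1.3687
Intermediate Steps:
p(s) = -78 + s
(14211 + 11417)/18549 + p(-28)/8172 = (14211 + 11417)/18549 + (-78 - 28)/8172 = 25628*(1/18549) - 106*1/8172 = 25628/18549 - 53/4086 = 11525879/8421246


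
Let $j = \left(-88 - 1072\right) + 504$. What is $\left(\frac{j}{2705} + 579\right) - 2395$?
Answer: $- \frac{4912936}{2705} \approx -1816.2$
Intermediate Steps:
$j = -656$ ($j = -1160 + 504 = -656$)
$\left(\frac{j}{2705} + 579\right) - 2395 = \left(- \frac{656}{2705} + 579\right) - 2395 = \frac{1565539}{2705} - 2395 = - \frac{4912936}{2705}$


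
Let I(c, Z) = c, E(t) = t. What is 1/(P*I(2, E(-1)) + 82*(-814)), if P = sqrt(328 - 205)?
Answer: -407/27166433 - sqrt(123)/2227647506 ≈ -1.4987e-5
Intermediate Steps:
P = sqrt(123) ≈ 11.091
1/(P*I(2, E(-1)) + 82*(-814)) = 1/(sqrt(123)*2 + 82*(-814)) = 1/(2*sqrt(123) - 66748) = 1/(-66748 + 2*sqrt(123))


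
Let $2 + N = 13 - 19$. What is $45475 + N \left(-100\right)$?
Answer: $46275$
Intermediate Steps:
$N = -8$ ($N = -2 + \left(13 - 19\right) = -2 - 6 = -8$)
$45475 + N \left(-100\right) = 45475 - -800 = 45475 + 800 = 46275$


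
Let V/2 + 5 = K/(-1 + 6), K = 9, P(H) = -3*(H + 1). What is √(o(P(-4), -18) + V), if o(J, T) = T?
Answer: I*√610/5 ≈ 4.9396*I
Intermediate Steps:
P(H) = -3 - 3*H (P(H) = -3*(1 + H) = -3 - 3*H)
V = -32/5 (V = -10 + 2*(9/(-1 + 6)) = -10 + 2*(9/5) = -10 + 18/5 = -32/5 ≈ -6.4000)
√(o(P(-4), -18) + V) = √(-18 - 32/5) = √(-122/5) = I*√610/5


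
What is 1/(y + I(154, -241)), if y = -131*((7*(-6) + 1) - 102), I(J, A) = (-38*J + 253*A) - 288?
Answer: -1/48380 ≈ -2.0670e-5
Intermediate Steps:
I(J, A) = -288 - 38*J + 253*A
y = 18733 (y = -131*((-42 + 1) - 102) = -131*(-41 - 102) = -131*(-143) = 18733)
1/(y + I(154, -241)) = 1/(18733 + (-288 - 38*154 + 253*(-241))) = 1/(18733 + (-288 - 5852 - 60973)) = 1/(18733 - 67113) = 1/(-48380) = -1/48380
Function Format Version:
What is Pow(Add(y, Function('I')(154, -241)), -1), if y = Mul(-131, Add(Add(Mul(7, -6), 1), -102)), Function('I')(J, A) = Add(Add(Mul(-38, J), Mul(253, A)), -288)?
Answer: Rational(-1, 48380) ≈ -2.0670e-5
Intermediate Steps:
Function('I')(J, A) = Add(-288, Mul(-38, J), Mul(253, A))
y = 18733 (y = Mul(-131, Add(Add(-42, 1), -102)) = Mul(-131, Add(-41, -102)) = Mul(-131, -143) = 18733)
Pow(Add(y, Function('I')(154, -241)), -1) = Pow(Add(18733, Add(-288, Mul(-38, 154), Mul(253, -241))), -1) = Pow(Add(18733, Add(-288, -5852, -60973)), -1) = Pow(Add(18733, -67113), -1) = Pow(-48380, -1) = Rational(-1, 48380)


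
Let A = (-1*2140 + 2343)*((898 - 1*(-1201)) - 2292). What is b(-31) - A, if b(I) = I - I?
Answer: 39179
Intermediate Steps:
b(I) = 0
A = -39179 (A = (-2140 + 2343)*((898 + 1201) - 2292) = 203*(2099 - 2292) = 203*(-193) = -39179)
b(-31) - A = 0 - 1*(-39179) = 0 + 39179 = 39179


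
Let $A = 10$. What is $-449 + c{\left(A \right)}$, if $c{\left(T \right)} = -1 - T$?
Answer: $-460$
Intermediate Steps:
$-449 + c{\left(A \right)} = -449 - 11 = -460$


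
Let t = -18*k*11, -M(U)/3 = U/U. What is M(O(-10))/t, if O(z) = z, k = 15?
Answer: 1/990 ≈ 0.0010101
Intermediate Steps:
M(U) = -3 (M(U) = -3*U/U = -3*1 = -3)
t = -2970 (t = -18*15*11 = -270*11 = -2970)
M(O(-10))/t = -3/(-2970) = -3*(-1/2970) = 1/990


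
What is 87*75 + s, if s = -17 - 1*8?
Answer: 6500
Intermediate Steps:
s = -25 (s = -17 - 8 = -25)
87*75 + s = 87*75 - 25 = 6525 - 25 = 6500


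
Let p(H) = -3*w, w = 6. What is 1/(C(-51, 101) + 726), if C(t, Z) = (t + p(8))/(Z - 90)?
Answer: 11/7917 ≈ 0.0013894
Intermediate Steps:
p(H) = -18 (p(H) = -3*6 = -18)
C(t, Z) = (-18 + t)/(-90 + Z) (C(t, Z) = (t - 18)/(Z - 90) = (-18 + t)/(-90 + Z))
1/(C(-51, 101) + 726) = 1/((-18 - 51)/(-90 + 101) + 726) = 1/(-69/11 + 726) = 1/(7917/11) = 11/7917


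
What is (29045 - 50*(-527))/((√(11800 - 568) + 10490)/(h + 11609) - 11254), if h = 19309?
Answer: -148979728546645005/30265679547653473 - 5138107830*√78/30265679547653473 ≈ -4.9224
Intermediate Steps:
(29045 - 50*(-527))/((√(11800 - 568) + 10490)/(h + 11609) - 11254) = (29045 - 50*(-527))/((√(11800 - 568) + 10490)/(19309 + 11609) - 11254) = (29045 + 26350)/((√11232 + 10490)/30918 - 11254) = 55395/((12*√78 + 10490)*(1/30918) - 11254) = 55395/((10490 + 12*√78)*(1/30918) - 11254) = 55395/((5245/15459 + 2*√78/5153) - 11254) = 55395/(-173970341/15459 + 2*√78/5153)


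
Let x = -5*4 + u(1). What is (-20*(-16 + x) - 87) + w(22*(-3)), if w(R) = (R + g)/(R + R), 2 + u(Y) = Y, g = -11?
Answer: 7843/12 ≈ 653.58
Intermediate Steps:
u(Y) = -2 + Y
w(R) = (-11 + R)/(2*R) (w(R) = (R - 11)/(R + R) = (-11 + R)/((2*R)) = (-11 + R)*(1/(2*R)) = (-11 + R)/(2*R))
x = -21 (x = -5*4 + (-2 + 1) = -20 - 1 = -21)
(-20*(-16 + x) - 87) + w(22*(-3)) = (-20*(-16 - 21) - 87) + (-11 + 22*(-3))/(2*((22*(-3)))) = (-20*(-37) - 87) + (½)*(-11 - 66)/(-66) = (740 - 87) + (½)*(-1/66)*(-77) = 653 + 7/12 = 7843/12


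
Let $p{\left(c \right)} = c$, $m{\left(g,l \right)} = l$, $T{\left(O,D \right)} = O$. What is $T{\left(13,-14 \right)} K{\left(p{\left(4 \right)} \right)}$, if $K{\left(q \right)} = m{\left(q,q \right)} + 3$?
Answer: $91$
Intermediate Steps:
$K{\left(q \right)} = 3 + q$ ($K{\left(q \right)} = q + 3 = 3 + q$)
$T{\left(13,-14 \right)} K{\left(p{\left(4 \right)} \right)} = 13 \left(3 + 4\right) = 13 \cdot 7 = 91$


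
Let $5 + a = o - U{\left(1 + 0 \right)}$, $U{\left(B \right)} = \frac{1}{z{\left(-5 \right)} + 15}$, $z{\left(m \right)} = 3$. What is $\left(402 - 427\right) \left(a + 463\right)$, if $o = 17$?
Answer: $- \frac{213725}{18} \approx -11874.0$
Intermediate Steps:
$U{\left(B \right)} = \frac{1}{18}$ ($U{\left(B \right)} = \frac{1}{3 + 15} = \frac{1}{18}$)
$a = \frac{215}{18}$ ($a = -5 + \left(17 - \frac{1}{18}\right) = -5 + \frac{305}{18} = \frac{215}{18} \approx 11.944$)
$\left(402 - 427\right) \left(a + 463\right) = \left(402 - 427\right) \left(\frac{215}{18} + 463\right) = \left(-25\right) \frac{8549}{18} = - \frac{213725}{18}$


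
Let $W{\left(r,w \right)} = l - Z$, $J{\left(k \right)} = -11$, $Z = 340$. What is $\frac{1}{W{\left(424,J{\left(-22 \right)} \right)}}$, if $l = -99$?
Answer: $- \frac{1}{439} \approx -0.0022779$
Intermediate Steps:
$W{\left(r,w \right)} = -439$ ($W{\left(r,w \right)} = -99 - 340 = -439$)
$\frac{1}{W{\left(424,J{\left(-22 \right)} \right)}} = \frac{1}{-439} = - \frac{1}{439}$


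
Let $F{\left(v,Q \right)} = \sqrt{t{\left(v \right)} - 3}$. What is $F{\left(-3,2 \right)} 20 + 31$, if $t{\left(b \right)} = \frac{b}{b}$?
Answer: $31 + 20 i \sqrt{2} \approx 31.0 + 28.284 i$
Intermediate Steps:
$t{\left(b \right)} = 1$
$F{\left(v,Q \right)} = i \sqrt{2}$ ($F{\left(v,Q \right)} = \sqrt{1 - 3} = \sqrt{-2} = i \sqrt{2}$)
$F{\left(-3,2 \right)} 20 + 31 = i \sqrt{2} \cdot 20 + 31 = 20 i \sqrt{2} + 31 = 31 + 20 i \sqrt{2}$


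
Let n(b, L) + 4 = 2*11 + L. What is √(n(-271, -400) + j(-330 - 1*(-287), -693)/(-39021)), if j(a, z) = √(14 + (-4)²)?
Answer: √(-581647884462 - 39021*√30)/39021 ≈ 19.545*I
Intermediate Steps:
n(b, L) = 18 + L (n(b, L) = -4 + (2*11 + L) = -4 + (22 + L) = 18 + L)
j(a, z) = √30 (j(a, z) = √(14 + 16) = √30)
√(n(-271, -400) + j(-330 - 1*(-287), -693)/(-39021)) = √((18 - 400) + √30/(-39021)) = √(-382 + √30*(-1/39021)) = √(-382 - √30/39021)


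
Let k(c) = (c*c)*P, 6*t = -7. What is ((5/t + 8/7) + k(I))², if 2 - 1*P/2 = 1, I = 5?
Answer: 107584/49 ≈ 2195.6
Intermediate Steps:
t = -7/6 (t = (⅙)*(-7) = -7/6 ≈ -1.1667)
P = 2 (P = 4 - 2*1 = 4 - 2 = 2)
k(c) = 2*c² (k(c) = (c*c)*2 = c²*2 = 2*c²)
((5/t + 8/7) + k(I))² = ((5/(-7/6) + 8/7) + 2*5²)² = ((5*(-6/7) + 8*(⅐)) + 2*25)² = ((-30/7 + 8/7) + 50)² = (-22/7 + 50)² = (328/7)² = 107584/49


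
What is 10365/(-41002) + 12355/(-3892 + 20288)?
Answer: 168317585/336134396 ≈ 0.50074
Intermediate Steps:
10365/(-41002) + 12355/(-3892 + 20288) = 10365*(-1/41002) + 12355/16396 = -10365/41002 + 12355*(1/16396) = -10365/41002 + 12355/16396 = 168317585/336134396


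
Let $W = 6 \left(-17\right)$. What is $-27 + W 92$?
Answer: $-9411$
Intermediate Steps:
$W = -102$
$-27 + W 92 = -27 - 9384 = -9411$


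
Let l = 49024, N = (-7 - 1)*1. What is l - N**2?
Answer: 48960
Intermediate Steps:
N = -8 (N = -8*1 = -8)
l - N**2 = 49024 - 1*(-8)**2 = 49024 - 1*64 = 49024 - 64 = 48960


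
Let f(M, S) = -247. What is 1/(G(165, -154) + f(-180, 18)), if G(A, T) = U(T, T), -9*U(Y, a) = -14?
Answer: -9/2209 ≈ -0.0040742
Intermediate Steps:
U(Y, a) = 14/9 (U(Y, a) = -⅑*(-14) = 14/9)
G(A, T) = 14/9
1/(G(165, -154) + f(-180, 18)) = 1/(14/9 - 247) = 1/(-2209/9) = -9/2209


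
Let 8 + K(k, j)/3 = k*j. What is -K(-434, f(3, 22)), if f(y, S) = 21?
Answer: 27366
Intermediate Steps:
K(k, j) = -24 + 3*j*k (K(k, j) = -24 + 3*(k*j) = -24 + 3*(j*k) = -24 + 3*j*k)
-K(-434, f(3, 22)) = -(-24 + 3*21*(-434)) = -(-24 - 27342) = -1*(-27366) = 27366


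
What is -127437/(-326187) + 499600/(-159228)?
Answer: -1321032283/480908367 ≈ -2.7470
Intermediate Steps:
-127437/(-326187) + 499600/(-159228) = -127437*(-1/326187) + 499600*(-1/159228) = 42479/108729 - 124900/39807 = -1321032283/480908367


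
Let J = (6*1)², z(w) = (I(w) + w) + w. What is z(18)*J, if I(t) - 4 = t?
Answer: 2088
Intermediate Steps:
I(t) = 4 + t
z(w) = 4 + 3*w (z(w) = ((4 + w) + w) + w = (4 + 2*w) + w = 4 + 3*w)
J = 36 (J = 6² = 36)
z(18)*J = (4 + 3*18)*36 = (4 + 54)*36 = 58*36 = 2088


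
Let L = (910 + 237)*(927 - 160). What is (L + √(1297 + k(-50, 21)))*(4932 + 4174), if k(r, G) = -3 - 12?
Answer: 8010994394 + 9106*√1282 ≈ 8.0113e+9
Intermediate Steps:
k(r, G) = -15
L = 879749 (L = 1147*767 = 879749)
(L + √(1297 + k(-50, 21)))*(4932 + 4174) = (879749 + √(1297 - 15))*(4932 + 4174) = (879749 + √1282)*9106 = 8010994394 + 9106*√1282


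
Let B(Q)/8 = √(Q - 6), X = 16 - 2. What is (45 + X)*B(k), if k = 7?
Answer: 472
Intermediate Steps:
X = 14
B(Q) = 8*√(-6 + Q) (B(Q) = 8*√(Q - 6) = 8*√(-6 + Q))
(45 + X)*B(k) = (45 + 14)*(8*√(-6 + 7)) = 59*(8*√1) = 59*(8*1) = 59*8 = 472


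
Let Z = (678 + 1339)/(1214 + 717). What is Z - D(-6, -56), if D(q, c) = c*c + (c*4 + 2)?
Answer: -5624917/1931 ≈ -2913.0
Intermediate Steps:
D(q, c) = 2 + c**2 + 4*c (D(q, c) = c**2 + (4*c + 2) = c**2 + (2 + 4*c) = 2 + c**2 + 4*c)
Z = 2017/1931 ≈ 1.0445
Z - D(-6, -56) = 2017/1931 - (2 + (-56)**2 + 4*(-56)) = 2017/1931 - (2 + 3136 - 224) = 2017/1931 - 1*2914 = 2017/1931 - 2914 = -5624917/1931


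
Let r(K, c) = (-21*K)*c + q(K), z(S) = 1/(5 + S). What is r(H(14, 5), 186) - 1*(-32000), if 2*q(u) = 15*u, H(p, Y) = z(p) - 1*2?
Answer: 1504489/38 ≈ 39592.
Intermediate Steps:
H(p, Y) = -2 + 1/(5 + p) (H(p, Y) = 1/(5 + p) - 1*2 = 1/(5 + p) - 2 = -2 + 1/(5 + p))
q(u) = 15*u/2 (q(u) = (15*u)/2 = 15*u/2)
r(K, c) = 15*K/2 - 21*K*c (r(K, c) = (-21*K)*c + 15*K/2 = -21*K*c + 15*K/2 = 15*K/2 - 21*K*c)
r(H(14, 5), 186) - 1*(-32000) = 3*((-9 - 2*14)/(5 + 14))*(5 - 14*186)/2 - 1*(-32000) = 3*((-9 - 28)/19)*(5 - 2604)/2 + 32000 = (3/2)*((1/19)*(-37))*(-2599) + 32000 = (3/2)*(-37/19)*(-2599) + 32000 = 288489/38 + 32000 = 1504489/38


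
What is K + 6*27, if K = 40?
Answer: 202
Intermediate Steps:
K + 6*27 = 40 + 6*27 = 40 + 162 = 202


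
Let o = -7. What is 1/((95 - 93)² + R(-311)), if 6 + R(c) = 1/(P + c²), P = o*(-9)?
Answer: -96784/193567 ≈ -0.50000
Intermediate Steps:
P = 63 (P = -7*(-9) = 63)
R(c) = -6 + 1/(63 + c²)
1/((95 - 93)² + R(-311)) = 1/((95 - 93)² + (-377 - 6*(-311)²)/(63 + (-311)²)) = 1/(2² + (-377 - 6*96721)/(63 + 96721)) = 1/(4 + (-377 - 580326)/96784) = 1/(4 + (1/96784)*(-580703)) = 1/(4 - 580703/96784) = 1/(-193567/96784) = -96784/193567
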